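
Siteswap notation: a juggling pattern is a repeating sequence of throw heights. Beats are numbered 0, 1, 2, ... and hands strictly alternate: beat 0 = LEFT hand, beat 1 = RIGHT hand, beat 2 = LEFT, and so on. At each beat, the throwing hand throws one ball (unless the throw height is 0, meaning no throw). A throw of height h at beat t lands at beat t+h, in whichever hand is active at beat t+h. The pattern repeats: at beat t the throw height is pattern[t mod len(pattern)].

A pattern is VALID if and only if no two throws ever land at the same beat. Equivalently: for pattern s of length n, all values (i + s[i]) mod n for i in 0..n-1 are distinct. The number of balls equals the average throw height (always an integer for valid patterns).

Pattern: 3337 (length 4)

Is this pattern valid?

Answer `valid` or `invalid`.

Answer: valid

Derivation:
i=0: (i + s[i]) mod n = (0 + 3) mod 4 = 3
i=1: (i + s[i]) mod n = (1 + 3) mod 4 = 0
i=2: (i + s[i]) mod n = (2 + 3) mod 4 = 1
i=3: (i + s[i]) mod n = (3 + 7) mod 4 = 2
Residues: [3, 0, 1, 2], distinct: True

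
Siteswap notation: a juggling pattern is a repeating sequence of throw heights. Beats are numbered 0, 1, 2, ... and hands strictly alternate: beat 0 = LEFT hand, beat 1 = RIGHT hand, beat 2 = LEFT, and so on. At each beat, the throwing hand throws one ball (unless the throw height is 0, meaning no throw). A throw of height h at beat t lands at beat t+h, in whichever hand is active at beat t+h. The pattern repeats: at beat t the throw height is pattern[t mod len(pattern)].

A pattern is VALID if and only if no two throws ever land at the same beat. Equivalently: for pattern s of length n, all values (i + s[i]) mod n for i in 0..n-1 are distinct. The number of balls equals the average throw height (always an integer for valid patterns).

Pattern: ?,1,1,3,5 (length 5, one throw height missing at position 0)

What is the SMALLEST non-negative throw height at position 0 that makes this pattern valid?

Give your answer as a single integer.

i=0: s[i]=? (unknown)
i=1: (1 + 1) mod 5 = 2
i=2: (2 + 1) mod 5 = 3
i=3: (3 + 3) mod 5 = 1
i=4: (4 + 5) mod 5 = 4
Known residues: [1, 2, 3, 4]; need a permutation of 0..4, so missing residue r = 0
Need (0 + s) mod 5 = 0; smallest s = (0 - 0) mod 5 = 0

Answer: 0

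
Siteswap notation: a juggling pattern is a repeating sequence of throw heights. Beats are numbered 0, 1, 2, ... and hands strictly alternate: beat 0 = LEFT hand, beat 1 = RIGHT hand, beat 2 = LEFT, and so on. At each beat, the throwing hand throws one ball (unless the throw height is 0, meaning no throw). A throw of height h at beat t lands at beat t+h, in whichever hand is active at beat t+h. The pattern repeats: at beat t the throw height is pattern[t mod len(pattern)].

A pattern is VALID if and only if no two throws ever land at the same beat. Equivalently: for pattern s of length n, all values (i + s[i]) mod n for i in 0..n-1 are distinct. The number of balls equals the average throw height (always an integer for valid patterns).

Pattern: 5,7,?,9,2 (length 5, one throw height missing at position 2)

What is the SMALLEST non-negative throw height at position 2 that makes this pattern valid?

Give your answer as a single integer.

Answer: 2

Derivation:
i=0: (0 + 5) mod 5 = 0
i=1: (1 + 7) mod 5 = 3
i=2: s[i]=? (unknown)
i=3: (3 + 9) mod 5 = 2
i=4: (4 + 2) mod 5 = 1
Known residues: [0, 1, 2, 3]; need a permutation of 0..4, so missing residue r = 4
Need (2 + s) mod 5 = 4; smallest s = (4 - 2) mod 5 = 2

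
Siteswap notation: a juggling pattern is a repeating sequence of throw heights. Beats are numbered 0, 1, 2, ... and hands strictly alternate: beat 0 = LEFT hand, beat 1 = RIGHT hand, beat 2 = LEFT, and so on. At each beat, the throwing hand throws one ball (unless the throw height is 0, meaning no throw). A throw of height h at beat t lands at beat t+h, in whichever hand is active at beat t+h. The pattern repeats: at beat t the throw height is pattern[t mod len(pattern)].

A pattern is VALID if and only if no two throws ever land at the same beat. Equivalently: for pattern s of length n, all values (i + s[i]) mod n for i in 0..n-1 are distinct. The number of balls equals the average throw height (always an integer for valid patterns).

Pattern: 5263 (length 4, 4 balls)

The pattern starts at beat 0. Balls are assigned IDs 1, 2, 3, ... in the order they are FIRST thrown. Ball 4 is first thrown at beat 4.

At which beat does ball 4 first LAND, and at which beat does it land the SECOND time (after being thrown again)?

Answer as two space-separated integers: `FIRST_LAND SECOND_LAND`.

Beat 0 (L): throw ball1 h=5 -> lands@5:R; in-air after throw: [b1@5:R]
Beat 1 (R): throw ball2 h=2 -> lands@3:R; in-air after throw: [b2@3:R b1@5:R]
Beat 2 (L): throw ball3 h=6 -> lands@8:L; in-air after throw: [b2@3:R b1@5:R b3@8:L]
Beat 3 (R): throw ball2 h=3 -> lands@6:L; in-air after throw: [b1@5:R b2@6:L b3@8:L]
Beat 4 (L): throw ball4 h=5 -> lands@9:R; in-air after throw: [b1@5:R b2@6:L b3@8:L b4@9:R]
Beat 5 (R): throw ball1 h=2 -> lands@7:R; in-air after throw: [b2@6:L b1@7:R b3@8:L b4@9:R]
Beat 6 (L): throw ball2 h=6 -> lands@12:L; in-air after throw: [b1@7:R b3@8:L b4@9:R b2@12:L]
Beat 7 (R): throw ball1 h=3 -> lands@10:L; in-air after throw: [b3@8:L b4@9:R b1@10:L b2@12:L]
Beat 8 (L): throw ball3 h=5 -> lands@13:R; in-air after throw: [b4@9:R b1@10:L b2@12:L b3@13:R]
Beat 9 (R): throw ball4 h=2 -> lands@11:R; in-air after throw: [b1@10:L b4@11:R b2@12:L b3@13:R]
Beat 10 (L): throw ball1 h=6 -> lands@16:L; in-air after throw: [b4@11:R b2@12:L b3@13:R b1@16:L]
Beat 11 (R): throw ball4 h=3 -> lands@14:L; in-air after throw: [b2@12:L b3@13:R b4@14:L b1@16:L]
Ball 4: thrown@4 h=5 -> first land @9; rethrown@9 h=2 -> second land @11

Answer: 9 11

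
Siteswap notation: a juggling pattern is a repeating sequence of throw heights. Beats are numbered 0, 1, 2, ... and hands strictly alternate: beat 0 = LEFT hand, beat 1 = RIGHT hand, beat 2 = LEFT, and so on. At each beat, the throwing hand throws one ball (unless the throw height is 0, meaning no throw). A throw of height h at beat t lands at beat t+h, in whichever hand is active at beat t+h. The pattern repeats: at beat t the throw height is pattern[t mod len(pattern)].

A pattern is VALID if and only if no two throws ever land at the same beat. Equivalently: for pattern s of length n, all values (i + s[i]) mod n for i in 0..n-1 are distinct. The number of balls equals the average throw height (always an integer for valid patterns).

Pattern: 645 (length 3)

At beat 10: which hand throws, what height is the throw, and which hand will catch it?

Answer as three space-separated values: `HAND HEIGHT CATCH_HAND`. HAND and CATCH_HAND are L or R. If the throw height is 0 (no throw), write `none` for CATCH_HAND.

Answer: L 4 L

Derivation:
Beat 10: 10 mod 2 = 0, so hand = L
Throw height = pattern[10 mod 3] = pattern[1] = 4
Lands at beat 10+4=14, 14 mod 2 = 0, so catch hand = L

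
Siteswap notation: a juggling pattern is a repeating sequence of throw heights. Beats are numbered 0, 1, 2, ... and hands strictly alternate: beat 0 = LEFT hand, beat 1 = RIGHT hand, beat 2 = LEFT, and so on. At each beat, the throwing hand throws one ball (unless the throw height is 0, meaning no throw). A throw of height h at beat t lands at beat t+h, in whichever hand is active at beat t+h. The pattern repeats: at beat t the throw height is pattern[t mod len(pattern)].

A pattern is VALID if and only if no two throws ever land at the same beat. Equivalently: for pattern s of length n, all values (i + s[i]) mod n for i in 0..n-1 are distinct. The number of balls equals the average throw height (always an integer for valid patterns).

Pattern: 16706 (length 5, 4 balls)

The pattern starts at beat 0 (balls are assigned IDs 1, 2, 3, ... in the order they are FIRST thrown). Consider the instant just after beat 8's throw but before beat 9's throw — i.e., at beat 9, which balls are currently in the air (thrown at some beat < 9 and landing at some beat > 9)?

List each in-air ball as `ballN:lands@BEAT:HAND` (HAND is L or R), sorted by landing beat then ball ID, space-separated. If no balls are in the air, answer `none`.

Beat 0 (L): throw ball1 h=1 -> lands@1:R; in-air after throw: [b1@1:R]
Beat 1 (R): throw ball1 h=6 -> lands@7:R; in-air after throw: [b1@7:R]
Beat 2 (L): throw ball2 h=7 -> lands@9:R; in-air after throw: [b1@7:R b2@9:R]
Beat 4 (L): throw ball3 h=6 -> lands@10:L; in-air after throw: [b1@7:R b2@9:R b3@10:L]
Beat 5 (R): throw ball4 h=1 -> lands@6:L; in-air after throw: [b4@6:L b1@7:R b2@9:R b3@10:L]
Beat 6 (L): throw ball4 h=6 -> lands@12:L; in-air after throw: [b1@7:R b2@9:R b3@10:L b4@12:L]
Beat 7 (R): throw ball1 h=7 -> lands@14:L; in-air after throw: [b2@9:R b3@10:L b4@12:L b1@14:L]
Beat 9 (R): throw ball2 h=6 -> lands@15:R; in-air after throw: [b3@10:L b4@12:L b1@14:L b2@15:R]

Answer: ball3:lands@10:L ball4:lands@12:L ball1:lands@14:L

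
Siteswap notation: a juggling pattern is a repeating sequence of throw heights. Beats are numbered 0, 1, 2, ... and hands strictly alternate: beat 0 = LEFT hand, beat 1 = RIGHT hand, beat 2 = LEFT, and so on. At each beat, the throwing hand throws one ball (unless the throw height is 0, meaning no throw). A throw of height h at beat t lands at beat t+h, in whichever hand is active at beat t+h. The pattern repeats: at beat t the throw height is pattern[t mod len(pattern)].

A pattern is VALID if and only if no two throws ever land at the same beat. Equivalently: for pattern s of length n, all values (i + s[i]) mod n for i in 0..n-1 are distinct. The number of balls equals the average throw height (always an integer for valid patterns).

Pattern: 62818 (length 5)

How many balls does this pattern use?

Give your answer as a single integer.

Pattern = [6, 2, 8, 1, 8], length n = 5
  position 0: throw height = 6, running sum = 6
  position 1: throw height = 2, running sum = 8
  position 2: throw height = 8, running sum = 16
  position 3: throw height = 1, running sum = 17
  position 4: throw height = 8, running sum = 25
Total sum = 25; balls = sum / n = 25 / 5 = 5

Answer: 5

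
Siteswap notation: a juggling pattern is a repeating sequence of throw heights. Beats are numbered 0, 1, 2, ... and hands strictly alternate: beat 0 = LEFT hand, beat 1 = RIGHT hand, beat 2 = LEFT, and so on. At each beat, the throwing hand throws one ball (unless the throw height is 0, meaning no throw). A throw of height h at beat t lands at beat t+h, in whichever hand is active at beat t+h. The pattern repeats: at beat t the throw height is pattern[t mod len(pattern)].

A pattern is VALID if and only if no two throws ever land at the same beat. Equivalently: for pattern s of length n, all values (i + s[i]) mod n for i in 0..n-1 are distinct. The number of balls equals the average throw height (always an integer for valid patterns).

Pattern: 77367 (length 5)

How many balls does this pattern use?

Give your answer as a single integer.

Pattern = [7, 7, 3, 6, 7], length n = 5
  position 0: throw height = 7, running sum = 7
  position 1: throw height = 7, running sum = 14
  position 2: throw height = 3, running sum = 17
  position 3: throw height = 6, running sum = 23
  position 4: throw height = 7, running sum = 30
Total sum = 30; balls = sum / n = 30 / 5 = 6

Answer: 6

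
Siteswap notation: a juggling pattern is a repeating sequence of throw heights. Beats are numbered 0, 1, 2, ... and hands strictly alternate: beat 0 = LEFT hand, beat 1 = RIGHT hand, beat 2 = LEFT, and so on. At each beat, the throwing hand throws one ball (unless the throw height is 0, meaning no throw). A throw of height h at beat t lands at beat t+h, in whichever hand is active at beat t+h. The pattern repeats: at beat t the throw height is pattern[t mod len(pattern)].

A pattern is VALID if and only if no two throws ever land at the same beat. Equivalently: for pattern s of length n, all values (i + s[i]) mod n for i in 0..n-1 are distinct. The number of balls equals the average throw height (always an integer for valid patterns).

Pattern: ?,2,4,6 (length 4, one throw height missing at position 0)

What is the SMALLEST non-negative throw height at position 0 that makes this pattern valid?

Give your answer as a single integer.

i=0: s[i]=? (unknown)
i=1: (1 + 2) mod 4 = 3
i=2: (2 + 4) mod 4 = 2
i=3: (3 + 6) mod 4 = 1
Known residues: [1, 2, 3]; need a permutation of 0..3, so missing residue r = 0
Need (0 + s) mod 4 = 0; smallest s = (0 - 0) mod 4 = 0

Answer: 0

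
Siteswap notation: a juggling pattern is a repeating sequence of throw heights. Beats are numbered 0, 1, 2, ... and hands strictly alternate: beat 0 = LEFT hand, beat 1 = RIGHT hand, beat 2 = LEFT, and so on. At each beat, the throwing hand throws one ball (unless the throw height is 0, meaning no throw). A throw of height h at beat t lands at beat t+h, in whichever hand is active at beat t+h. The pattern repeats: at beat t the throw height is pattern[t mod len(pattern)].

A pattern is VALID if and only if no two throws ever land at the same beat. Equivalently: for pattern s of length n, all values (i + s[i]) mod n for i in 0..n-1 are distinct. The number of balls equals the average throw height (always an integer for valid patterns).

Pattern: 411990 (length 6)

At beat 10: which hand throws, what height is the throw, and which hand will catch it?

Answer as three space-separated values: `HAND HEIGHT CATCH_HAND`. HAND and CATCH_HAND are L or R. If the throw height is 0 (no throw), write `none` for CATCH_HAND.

Beat 10: 10 mod 2 = 0, so hand = L
Throw height = pattern[10 mod 6] = pattern[4] = 9
Lands at beat 10+9=19, 19 mod 2 = 1, so catch hand = R

Answer: L 9 R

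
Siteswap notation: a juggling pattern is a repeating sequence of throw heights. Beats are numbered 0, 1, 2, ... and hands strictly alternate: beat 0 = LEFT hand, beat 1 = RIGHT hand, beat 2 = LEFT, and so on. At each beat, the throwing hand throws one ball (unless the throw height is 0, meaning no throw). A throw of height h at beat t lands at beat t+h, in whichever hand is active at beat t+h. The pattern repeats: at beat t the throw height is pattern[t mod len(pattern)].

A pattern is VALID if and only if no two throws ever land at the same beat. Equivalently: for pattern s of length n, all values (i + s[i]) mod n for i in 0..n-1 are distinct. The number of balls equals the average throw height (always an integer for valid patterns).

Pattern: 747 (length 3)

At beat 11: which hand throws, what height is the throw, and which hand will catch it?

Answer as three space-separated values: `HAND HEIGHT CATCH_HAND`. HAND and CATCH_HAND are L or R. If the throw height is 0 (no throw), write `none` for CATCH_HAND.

Answer: R 7 L

Derivation:
Beat 11: 11 mod 2 = 1, so hand = R
Throw height = pattern[11 mod 3] = pattern[2] = 7
Lands at beat 11+7=18, 18 mod 2 = 0, so catch hand = L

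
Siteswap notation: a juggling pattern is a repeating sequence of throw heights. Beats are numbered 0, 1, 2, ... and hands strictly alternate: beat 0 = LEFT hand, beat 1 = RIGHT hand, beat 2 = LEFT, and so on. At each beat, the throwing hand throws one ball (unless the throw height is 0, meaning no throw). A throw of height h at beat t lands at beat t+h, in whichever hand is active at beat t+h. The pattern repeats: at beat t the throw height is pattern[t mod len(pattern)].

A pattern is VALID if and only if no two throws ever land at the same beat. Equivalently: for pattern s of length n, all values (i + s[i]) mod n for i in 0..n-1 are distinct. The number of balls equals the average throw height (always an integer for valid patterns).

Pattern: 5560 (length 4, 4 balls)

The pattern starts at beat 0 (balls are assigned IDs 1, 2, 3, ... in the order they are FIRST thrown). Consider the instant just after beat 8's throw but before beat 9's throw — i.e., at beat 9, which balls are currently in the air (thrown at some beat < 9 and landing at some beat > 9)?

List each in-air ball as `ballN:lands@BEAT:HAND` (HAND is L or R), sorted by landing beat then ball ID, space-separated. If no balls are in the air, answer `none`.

Answer: ball1:lands@10:L ball2:lands@12:L ball3:lands@13:R

Derivation:
Beat 0 (L): throw ball1 h=5 -> lands@5:R; in-air after throw: [b1@5:R]
Beat 1 (R): throw ball2 h=5 -> lands@6:L; in-air after throw: [b1@5:R b2@6:L]
Beat 2 (L): throw ball3 h=6 -> lands@8:L; in-air after throw: [b1@5:R b2@6:L b3@8:L]
Beat 4 (L): throw ball4 h=5 -> lands@9:R; in-air after throw: [b1@5:R b2@6:L b3@8:L b4@9:R]
Beat 5 (R): throw ball1 h=5 -> lands@10:L; in-air after throw: [b2@6:L b3@8:L b4@9:R b1@10:L]
Beat 6 (L): throw ball2 h=6 -> lands@12:L; in-air after throw: [b3@8:L b4@9:R b1@10:L b2@12:L]
Beat 8 (L): throw ball3 h=5 -> lands@13:R; in-air after throw: [b4@9:R b1@10:L b2@12:L b3@13:R]
Beat 9 (R): throw ball4 h=5 -> lands@14:L; in-air after throw: [b1@10:L b2@12:L b3@13:R b4@14:L]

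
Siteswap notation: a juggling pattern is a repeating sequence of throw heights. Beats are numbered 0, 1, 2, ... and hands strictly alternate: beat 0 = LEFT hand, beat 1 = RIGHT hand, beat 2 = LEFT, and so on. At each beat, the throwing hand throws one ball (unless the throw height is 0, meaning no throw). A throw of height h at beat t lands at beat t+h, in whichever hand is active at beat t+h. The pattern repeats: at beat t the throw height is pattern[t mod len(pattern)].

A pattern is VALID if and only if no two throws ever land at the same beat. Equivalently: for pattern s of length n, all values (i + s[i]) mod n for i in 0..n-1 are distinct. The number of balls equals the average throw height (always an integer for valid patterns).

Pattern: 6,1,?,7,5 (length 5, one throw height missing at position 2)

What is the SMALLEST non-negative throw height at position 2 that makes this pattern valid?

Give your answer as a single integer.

i=0: (0 + 6) mod 5 = 1
i=1: (1 + 1) mod 5 = 2
i=2: s[i]=? (unknown)
i=3: (3 + 7) mod 5 = 0
i=4: (4 + 5) mod 5 = 4
Known residues: [0, 1, 2, 4]; need a permutation of 0..4, so missing residue r = 3
Need (2 + s) mod 5 = 3; smallest s = (3 - 2) mod 5 = 1

Answer: 1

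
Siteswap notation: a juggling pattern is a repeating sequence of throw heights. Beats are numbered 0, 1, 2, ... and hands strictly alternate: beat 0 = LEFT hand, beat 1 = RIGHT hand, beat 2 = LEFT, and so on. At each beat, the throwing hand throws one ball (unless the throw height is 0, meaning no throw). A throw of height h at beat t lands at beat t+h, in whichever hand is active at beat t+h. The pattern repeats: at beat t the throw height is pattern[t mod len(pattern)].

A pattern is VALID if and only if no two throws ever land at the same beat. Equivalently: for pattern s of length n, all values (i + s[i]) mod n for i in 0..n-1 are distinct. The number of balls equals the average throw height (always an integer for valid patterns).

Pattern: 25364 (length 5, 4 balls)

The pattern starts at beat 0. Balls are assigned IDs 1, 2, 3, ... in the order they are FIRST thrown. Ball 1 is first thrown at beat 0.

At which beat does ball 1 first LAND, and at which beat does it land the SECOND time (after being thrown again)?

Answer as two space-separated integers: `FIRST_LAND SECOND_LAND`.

Beat 0 (L): throw ball1 h=2 -> lands@2:L; in-air after throw: [b1@2:L]
Beat 1 (R): throw ball2 h=5 -> lands@6:L; in-air after throw: [b1@2:L b2@6:L]
Beat 2 (L): throw ball1 h=3 -> lands@5:R; in-air after throw: [b1@5:R b2@6:L]
Beat 3 (R): throw ball3 h=6 -> lands@9:R; in-air after throw: [b1@5:R b2@6:L b3@9:R]
Beat 4 (L): throw ball4 h=4 -> lands@8:L; in-air after throw: [b1@5:R b2@6:L b4@8:L b3@9:R]
Beat 5 (R): throw ball1 h=2 -> lands@7:R; in-air after throw: [b2@6:L b1@7:R b4@8:L b3@9:R]
Ball 1: thrown@0 h=2 -> first land @2; rethrown@2 h=3 -> second land @5

Answer: 2 5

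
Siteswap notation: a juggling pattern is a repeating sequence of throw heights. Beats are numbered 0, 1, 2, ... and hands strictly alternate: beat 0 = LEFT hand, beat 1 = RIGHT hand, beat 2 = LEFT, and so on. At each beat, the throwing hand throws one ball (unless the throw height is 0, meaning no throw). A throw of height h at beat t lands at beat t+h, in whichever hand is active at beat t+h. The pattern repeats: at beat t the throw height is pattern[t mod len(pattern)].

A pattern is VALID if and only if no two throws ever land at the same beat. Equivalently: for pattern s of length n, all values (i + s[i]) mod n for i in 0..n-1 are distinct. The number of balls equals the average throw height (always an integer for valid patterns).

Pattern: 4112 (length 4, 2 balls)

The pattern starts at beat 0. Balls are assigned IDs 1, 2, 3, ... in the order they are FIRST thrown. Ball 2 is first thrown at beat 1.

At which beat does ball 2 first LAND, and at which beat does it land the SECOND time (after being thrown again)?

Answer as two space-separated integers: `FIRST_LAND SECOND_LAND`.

Answer: 2 3

Derivation:
Beat 0 (L): throw ball1 h=4 -> lands@4:L; in-air after throw: [b1@4:L]
Beat 1 (R): throw ball2 h=1 -> lands@2:L; in-air after throw: [b2@2:L b1@4:L]
Beat 2 (L): throw ball2 h=1 -> lands@3:R; in-air after throw: [b2@3:R b1@4:L]
Beat 3 (R): throw ball2 h=2 -> lands@5:R; in-air after throw: [b1@4:L b2@5:R]
Ball 2: thrown@1 h=1 -> first land @2; rethrown@2 h=1 -> second land @3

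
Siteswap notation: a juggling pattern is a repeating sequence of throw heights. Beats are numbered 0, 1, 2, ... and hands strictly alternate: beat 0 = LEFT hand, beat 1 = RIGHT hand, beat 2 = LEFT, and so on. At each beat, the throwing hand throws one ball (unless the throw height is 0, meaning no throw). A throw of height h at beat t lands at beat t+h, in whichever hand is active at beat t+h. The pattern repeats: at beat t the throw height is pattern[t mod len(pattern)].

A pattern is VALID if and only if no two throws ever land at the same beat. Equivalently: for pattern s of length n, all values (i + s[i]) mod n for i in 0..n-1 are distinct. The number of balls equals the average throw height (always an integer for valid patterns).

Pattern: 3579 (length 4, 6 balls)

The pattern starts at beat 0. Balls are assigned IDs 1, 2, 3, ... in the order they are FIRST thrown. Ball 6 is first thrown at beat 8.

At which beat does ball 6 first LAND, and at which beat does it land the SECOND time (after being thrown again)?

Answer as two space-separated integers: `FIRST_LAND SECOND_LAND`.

Answer: 11 20

Derivation:
Beat 0 (L): throw ball1 h=3 -> lands@3:R; in-air after throw: [b1@3:R]
Beat 1 (R): throw ball2 h=5 -> lands@6:L; in-air after throw: [b1@3:R b2@6:L]
Beat 2 (L): throw ball3 h=7 -> lands@9:R; in-air after throw: [b1@3:R b2@6:L b3@9:R]
Beat 3 (R): throw ball1 h=9 -> lands@12:L; in-air after throw: [b2@6:L b3@9:R b1@12:L]
Beat 4 (L): throw ball4 h=3 -> lands@7:R; in-air after throw: [b2@6:L b4@7:R b3@9:R b1@12:L]
Beat 5 (R): throw ball5 h=5 -> lands@10:L; in-air after throw: [b2@6:L b4@7:R b3@9:R b5@10:L b1@12:L]
Beat 6 (L): throw ball2 h=7 -> lands@13:R; in-air after throw: [b4@7:R b3@9:R b5@10:L b1@12:L b2@13:R]
Beat 7 (R): throw ball4 h=9 -> lands@16:L; in-air after throw: [b3@9:R b5@10:L b1@12:L b2@13:R b4@16:L]
Beat 8 (L): throw ball6 h=3 -> lands@11:R; in-air after throw: [b3@9:R b5@10:L b6@11:R b1@12:L b2@13:R b4@16:L]
Beat 9 (R): throw ball3 h=5 -> lands@14:L; in-air after throw: [b5@10:L b6@11:R b1@12:L b2@13:R b3@14:L b4@16:L]
Beat 10 (L): throw ball5 h=7 -> lands@17:R; in-air after throw: [b6@11:R b1@12:L b2@13:R b3@14:L b4@16:L b5@17:R]
Beat 11 (R): throw ball6 h=9 -> lands@20:L; in-air after throw: [b1@12:L b2@13:R b3@14:L b4@16:L b5@17:R b6@20:L]
Beat 12 (L): throw ball1 h=3 -> lands@15:R; in-air after throw: [b2@13:R b3@14:L b1@15:R b4@16:L b5@17:R b6@20:L]
Beat 13 (R): throw ball2 h=5 -> lands@18:L; in-air after throw: [b3@14:L b1@15:R b4@16:L b5@17:R b2@18:L b6@20:L]
Beat 14 (L): throw ball3 h=7 -> lands@21:R; in-air after throw: [b1@15:R b4@16:L b5@17:R b2@18:L b6@20:L b3@21:R]
Beat 15 (R): throw ball1 h=9 -> lands@24:L; in-air after throw: [b4@16:L b5@17:R b2@18:L b6@20:L b3@21:R b1@24:L]
Beat 16 (L): throw ball4 h=3 -> lands@19:R; in-air after throw: [b5@17:R b2@18:L b4@19:R b6@20:L b3@21:R b1@24:L]
Beat 17 (R): throw ball5 h=5 -> lands@22:L; in-air after throw: [b2@18:L b4@19:R b6@20:L b3@21:R b5@22:L b1@24:L]
Beat 18 (L): throw ball2 h=7 -> lands@25:R; in-air after throw: [b4@19:R b6@20:L b3@21:R b5@22:L b1@24:L b2@25:R]
Beat 19 (R): throw ball4 h=9 -> lands@28:L; in-air after throw: [b6@20:L b3@21:R b5@22:L b1@24:L b2@25:R b4@28:L]
Beat 20 (L): throw ball6 h=3 -> lands@23:R; in-air after throw: [b3@21:R b5@22:L b6@23:R b1@24:L b2@25:R b4@28:L]
Ball 6: thrown@8 h=3 -> first land @11; rethrown@11 h=9 -> second land @20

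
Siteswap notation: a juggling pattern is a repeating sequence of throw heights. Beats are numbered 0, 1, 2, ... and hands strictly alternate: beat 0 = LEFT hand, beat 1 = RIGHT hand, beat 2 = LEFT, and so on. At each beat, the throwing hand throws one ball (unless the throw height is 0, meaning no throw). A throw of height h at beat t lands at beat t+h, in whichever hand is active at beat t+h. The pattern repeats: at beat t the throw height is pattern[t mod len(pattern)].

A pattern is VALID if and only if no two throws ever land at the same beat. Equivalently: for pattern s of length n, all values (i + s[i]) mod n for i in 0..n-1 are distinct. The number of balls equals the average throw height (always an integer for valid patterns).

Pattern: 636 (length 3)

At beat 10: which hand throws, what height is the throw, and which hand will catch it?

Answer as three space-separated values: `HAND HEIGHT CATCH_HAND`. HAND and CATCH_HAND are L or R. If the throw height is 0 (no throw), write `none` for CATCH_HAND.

Answer: L 3 R

Derivation:
Beat 10: 10 mod 2 = 0, so hand = L
Throw height = pattern[10 mod 3] = pattern[1] = 3
Lands at beat 10+3=13, 13 mod 2 = 1, so catch hand = R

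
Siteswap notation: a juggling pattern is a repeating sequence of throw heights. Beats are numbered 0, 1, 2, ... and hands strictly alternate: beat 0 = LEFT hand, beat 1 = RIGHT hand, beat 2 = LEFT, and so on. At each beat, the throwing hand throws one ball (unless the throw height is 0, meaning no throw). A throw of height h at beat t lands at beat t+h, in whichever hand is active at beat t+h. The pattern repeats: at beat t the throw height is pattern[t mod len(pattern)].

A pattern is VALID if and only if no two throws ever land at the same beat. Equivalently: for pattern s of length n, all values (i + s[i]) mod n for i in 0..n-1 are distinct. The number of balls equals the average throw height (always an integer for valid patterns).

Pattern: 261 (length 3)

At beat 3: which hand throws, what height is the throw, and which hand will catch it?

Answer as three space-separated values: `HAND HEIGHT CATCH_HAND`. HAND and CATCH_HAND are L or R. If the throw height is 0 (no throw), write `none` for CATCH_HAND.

Answer: R 2 R

Derivation:
Beat 3: 3 mod 2 = 1, so hand = R
Throw height = pattern[3 mod 3] = pattern[0] = 2
Lands at beat 3+2=5, 5 mod 2 = 1, so catch hand = R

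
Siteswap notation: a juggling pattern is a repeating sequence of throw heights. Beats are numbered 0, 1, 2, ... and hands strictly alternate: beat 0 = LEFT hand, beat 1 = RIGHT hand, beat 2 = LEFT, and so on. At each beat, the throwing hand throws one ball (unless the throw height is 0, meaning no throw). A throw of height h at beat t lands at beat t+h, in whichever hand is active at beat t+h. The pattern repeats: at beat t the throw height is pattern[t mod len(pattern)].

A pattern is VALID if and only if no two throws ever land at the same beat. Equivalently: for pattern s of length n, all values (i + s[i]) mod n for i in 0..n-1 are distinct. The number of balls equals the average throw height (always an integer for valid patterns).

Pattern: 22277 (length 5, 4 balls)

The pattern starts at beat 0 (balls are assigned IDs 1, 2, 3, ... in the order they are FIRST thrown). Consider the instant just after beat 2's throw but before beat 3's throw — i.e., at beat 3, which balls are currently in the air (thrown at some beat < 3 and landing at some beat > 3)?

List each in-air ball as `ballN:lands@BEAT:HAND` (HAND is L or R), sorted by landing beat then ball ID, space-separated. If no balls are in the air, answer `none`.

Answer: ball1:lands@4:L

Derivation:
Beat 0 (L): throw ball1 h=2 -> lands@2:L; in-air after throw: [b1@2:L]
Beat 1 (R): throw ball2 h=2 -> lands@3:R; in-air after throw: [b1@2:L b2@3:R]
Beat 2 (L): throw ball1 h=2 -> lands@4:L; in-air after throw: [b2@3:R b1@4:L]
Beat 3 (R): throw ball2 h=7 -> lands@10:L; in-air after throw: [b1@4:L b2@10:L]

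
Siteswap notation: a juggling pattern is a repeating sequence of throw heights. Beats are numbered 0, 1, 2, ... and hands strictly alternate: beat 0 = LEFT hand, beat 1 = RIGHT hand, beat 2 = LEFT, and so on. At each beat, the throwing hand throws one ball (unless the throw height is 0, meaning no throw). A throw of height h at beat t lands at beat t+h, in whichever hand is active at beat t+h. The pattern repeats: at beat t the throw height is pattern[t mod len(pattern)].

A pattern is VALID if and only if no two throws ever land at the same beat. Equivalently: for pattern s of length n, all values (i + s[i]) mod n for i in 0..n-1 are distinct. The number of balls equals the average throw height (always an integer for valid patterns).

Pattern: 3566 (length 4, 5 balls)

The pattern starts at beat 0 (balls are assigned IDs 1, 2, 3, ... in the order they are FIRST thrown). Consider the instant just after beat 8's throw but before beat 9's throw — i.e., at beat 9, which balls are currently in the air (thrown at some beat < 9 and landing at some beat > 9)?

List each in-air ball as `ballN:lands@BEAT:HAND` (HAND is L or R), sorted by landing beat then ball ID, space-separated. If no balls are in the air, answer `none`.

Beat 0 (L): throw ball1 h=3 -> lands@3:R; in-air after throw: [b1@3:R]
Beat 1 (R): throw ball2 h=5 -> lands@6:L; in-air after throw: [b1@3:R b2@6:L]
Beat 2 (L): throw ball3 h=6 -> lands@8:L; in-air after throw: [b1@3:R b2@6:L b3@8:L]
Beat 3 (R): throw ball1 h=6 -> lands@9:R; in-air after throw: [b2@6:L b3@8:L b1@9:R]
Beat 4 (L): throw ball4 h=3 -> lands@7:R; in-air after throw: [b2@6:L b4@7:R b3@8:L b1@9:R]
Beat 5 (R): throw ball5 h=5 -> lands@10:L; in-air after throw: [b2@6:L b4@7:R b3@8:L b1@9:R b5@10:L]
Beat 6 (L): throw ball2 h=6 -> lands@12:L; in-air after throw: [b4@7:R b3@8:L b1@9:R b5@10:L b2@12:L]
Beat 7 (R): throw ball4 h=6 -> lands@13:R; in-air after throw: [b3@8:L b1@9:R b5@10:L b2@12:L b4@13:R]
Beat 8 (L): throw ball3 h=3 -> lands@11:R; in-air after throw: [b1@9:R b5@10:L b3@11:R b2@12:L b4@13:R]
Beat 9 (R): throw ball1 h=5 -> lands@14:L; in-air after throw: [b5@10:L b3@11:R b2@12:L b4@13:R b1@14:L]

Answer: ball5:lands@10:L ball3:lands@11:R ball2:lands@12:L ball4:lands@13:R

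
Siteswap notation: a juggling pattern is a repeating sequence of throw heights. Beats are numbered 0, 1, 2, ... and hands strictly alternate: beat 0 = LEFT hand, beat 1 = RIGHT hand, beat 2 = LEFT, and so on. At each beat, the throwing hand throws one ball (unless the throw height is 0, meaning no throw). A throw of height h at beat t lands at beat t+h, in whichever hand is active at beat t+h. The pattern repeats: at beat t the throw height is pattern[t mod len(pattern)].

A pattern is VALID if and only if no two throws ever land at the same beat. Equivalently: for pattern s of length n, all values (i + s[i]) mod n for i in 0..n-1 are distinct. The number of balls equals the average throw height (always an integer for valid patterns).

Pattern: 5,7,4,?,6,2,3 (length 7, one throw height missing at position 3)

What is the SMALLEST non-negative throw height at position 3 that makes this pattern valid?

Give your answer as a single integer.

i=0: (0 + 5) mod 7 = 5
i=1: (1 + 7) mod 7 = 1
i=2: (2 + 4) mod 7 = 6
i=3: s[i]=? (unknown)
i=4: (4 + 6) mod 7 = 3
i=5: (5 + 2) mod 7 = 0
i=6: (6 + 3) mod 7 = 2
Known residues: [0, 1, 2, 3, 5, 6]; need a permutation of 0..6, so missing residue r = 4
Need (3 + s) mod 7 = 4; smallest s = (4 - 3) mod 7 = 1

Answer: 1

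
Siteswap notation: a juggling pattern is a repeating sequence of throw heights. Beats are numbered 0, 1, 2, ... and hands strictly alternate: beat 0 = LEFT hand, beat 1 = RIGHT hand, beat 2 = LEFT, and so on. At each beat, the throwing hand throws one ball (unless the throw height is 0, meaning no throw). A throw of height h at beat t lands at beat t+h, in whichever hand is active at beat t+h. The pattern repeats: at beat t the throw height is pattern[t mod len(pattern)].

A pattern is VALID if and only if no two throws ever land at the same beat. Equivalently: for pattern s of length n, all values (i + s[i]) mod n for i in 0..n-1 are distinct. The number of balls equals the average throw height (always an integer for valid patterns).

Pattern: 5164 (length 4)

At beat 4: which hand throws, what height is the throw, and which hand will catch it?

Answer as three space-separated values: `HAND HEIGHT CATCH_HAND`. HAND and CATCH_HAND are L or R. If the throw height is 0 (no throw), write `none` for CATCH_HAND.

Answer: L 5 R

Derivation:
Beat 4: 4 mod 2 = 0, so hand = L
Throw height = pattern[4 mod 4] = pattern[0] = 5
Lands at beat 4+5=9, 9 mod 2 = 1, so catch hand = R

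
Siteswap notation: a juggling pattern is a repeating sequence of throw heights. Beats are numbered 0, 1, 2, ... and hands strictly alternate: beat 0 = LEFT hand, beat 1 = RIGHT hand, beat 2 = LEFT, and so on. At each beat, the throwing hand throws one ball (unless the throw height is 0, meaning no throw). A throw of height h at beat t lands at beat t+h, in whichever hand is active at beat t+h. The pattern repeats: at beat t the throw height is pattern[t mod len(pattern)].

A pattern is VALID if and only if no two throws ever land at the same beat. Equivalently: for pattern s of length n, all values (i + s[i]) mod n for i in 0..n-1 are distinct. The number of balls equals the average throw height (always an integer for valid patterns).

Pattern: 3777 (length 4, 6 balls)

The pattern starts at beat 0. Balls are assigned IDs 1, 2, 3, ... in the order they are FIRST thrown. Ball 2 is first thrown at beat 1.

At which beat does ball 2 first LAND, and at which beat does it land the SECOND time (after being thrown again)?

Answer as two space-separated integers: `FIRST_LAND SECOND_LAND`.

Answer: 8 11

Derivation:
Beat 0 (L): throw ball1 h=3 -> lands@3:R; in-air after throw: [b1@3:R]
Beat 1 (R): throw ball2 h=7 -> lands@8:L; in-air after throw: [b1@3:R b2@8:L]
Beat 2 (L): throw ball3 h=7 -> lands@9:R; in-air after throw: [b1@3:R b2@8:L b3@9:R]
Beat 3 (R): throw ball1 h=7 -> lands@10:L; in-air after throw: [b2@8:L b3@9:R b1@10:L]
Beat 4 (L): throw ball4 h=3 -> lands@7:R; in-air after throw: [b4@7:R b2@8:L b3@9:R b1@10:L]
Beat 5 (R): throw ball5 h=7 -> lands@12:L; in-air after throw: [b4@7:R b2@8:L b3@9:R b1@10:L b5@12:L]
Beat 6 (L): throw ball6 h=7 -> lands@13:R; in-air after throw: [b4@7:R b2@8:L b3@9:R b1@10:L b5@12:L b6@13:R]
Beat 7 (R): throw ball4 h=7 -> lands@14:L; in-air after throw: [b2@8:L b3@9:R b1@10:L b5@12:L b6@13:R b4@14:L]
Beat 8 (L): throw ball2 h=3 -> lands@11:R; in-air after throw: [b3@9:R b1@10:L b2@11:R b5@12:L b6@13:R b4@14:L]
Beat 9 (R): throw ball3 h=7 -> lands@16:L; in-air after throw: [b1@10:L b2@11:R b5@12:L b6@13:R b4@14:L b3@16:L]
Beat 10 (L): throw ball1 h=7 -> lands@17:R; in-air after throw: [b2@11:R b5@12:L b6@13:R b4@14:L b3@16:L b1@17:R]
Beat 11 (R): throw ball2 h=7 -> lands@18:L; in-air after throw: [b5@12:L b6@13:R b4@14:L b3@16:L b1@17:R b2@18:L]
Ball 2: thrown@1 h=7 -> first land @8; rethrown@8 h=3 -> second land @11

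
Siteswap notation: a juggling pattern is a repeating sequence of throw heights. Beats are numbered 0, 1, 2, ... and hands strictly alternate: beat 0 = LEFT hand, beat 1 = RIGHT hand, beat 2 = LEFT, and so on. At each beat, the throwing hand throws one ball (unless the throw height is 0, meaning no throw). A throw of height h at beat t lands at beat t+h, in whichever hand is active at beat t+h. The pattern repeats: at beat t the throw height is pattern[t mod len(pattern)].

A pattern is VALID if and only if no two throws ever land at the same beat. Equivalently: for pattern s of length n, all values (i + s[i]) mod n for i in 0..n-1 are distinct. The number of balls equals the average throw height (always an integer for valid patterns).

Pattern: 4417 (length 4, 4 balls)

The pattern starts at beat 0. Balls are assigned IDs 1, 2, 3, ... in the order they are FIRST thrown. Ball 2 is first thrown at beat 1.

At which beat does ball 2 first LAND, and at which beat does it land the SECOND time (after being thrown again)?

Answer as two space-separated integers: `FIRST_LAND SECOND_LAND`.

Answer: 5 9

Derivation:
Beat 0 (L): throw ball1 h=4 -> lands@4:L; in-air after throw: [b1@4:L]
Beat 1 (R): throw ball2 h=4 -> lands@5:R; in-air after throw: [b1@4:L b2@5:R]
Beat 2 (L): throw ball3 h=1 -> lands@3:R; in-air after throw: [b3@3:R b1@4:L b2@5:R]
Beat 3 (R): throw ball3 h=7 -> lands@10:L; in-air after throw: [b1@4:L b2@5:R b3@10:L]
Beat 4 (L): throw ball1 h=4 -> lands@8:L; in-air after throw: [b2@5:R b1@8:L b3@10:L]
Beat 5 (R): throw ball2 h=4 -> lands@9:R; in-air after throw: [b1@8:L b2@9:R b3@10:L]
Beat 6 (L): throw ball4 h=1 -> lands@7:R; in-air after throw: [b4@7:R b1@8:L b2@9:R b3@10:L]
Beat 7 (R): throw ball4 h=7 -> lands@14:L; in-air after throw: [b1@8:L b2@9:R b3@10:L b4@14:L]
Beat 8 (L): throw ball1 h=4 -> lands@12:L; in-air after throw: [b2@9:R b3@10:L b1@12:L b4@14:L]
Beat 9 (R): throw ball2 h=4 -> lands@13:R; in-air after throw: [b3@10:L b1@12:L b2@13:R b4@14:L]
Ball 2: thrown@1 h=4 -> first land @5; rethrown@5 h=4 -> second land @9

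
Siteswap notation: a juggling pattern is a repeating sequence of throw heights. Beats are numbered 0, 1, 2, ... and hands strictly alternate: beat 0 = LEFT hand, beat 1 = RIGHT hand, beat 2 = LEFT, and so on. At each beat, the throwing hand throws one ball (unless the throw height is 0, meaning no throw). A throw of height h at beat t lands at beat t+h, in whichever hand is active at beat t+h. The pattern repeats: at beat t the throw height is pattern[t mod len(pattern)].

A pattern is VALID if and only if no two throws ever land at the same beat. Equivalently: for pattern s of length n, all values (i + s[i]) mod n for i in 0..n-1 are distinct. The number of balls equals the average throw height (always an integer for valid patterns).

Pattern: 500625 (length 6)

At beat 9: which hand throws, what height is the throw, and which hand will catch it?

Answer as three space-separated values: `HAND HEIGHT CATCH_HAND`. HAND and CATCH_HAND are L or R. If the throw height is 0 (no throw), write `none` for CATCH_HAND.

Answer: R 6 R

Derivation:
Beat 9: 9 mod 2 = 1, so hand = R
Throw height = pattern[9 mod 6] = pattern[3] = 6
Lands at beat 9+6=15, 15 mod 2 = 1, so catch hand = R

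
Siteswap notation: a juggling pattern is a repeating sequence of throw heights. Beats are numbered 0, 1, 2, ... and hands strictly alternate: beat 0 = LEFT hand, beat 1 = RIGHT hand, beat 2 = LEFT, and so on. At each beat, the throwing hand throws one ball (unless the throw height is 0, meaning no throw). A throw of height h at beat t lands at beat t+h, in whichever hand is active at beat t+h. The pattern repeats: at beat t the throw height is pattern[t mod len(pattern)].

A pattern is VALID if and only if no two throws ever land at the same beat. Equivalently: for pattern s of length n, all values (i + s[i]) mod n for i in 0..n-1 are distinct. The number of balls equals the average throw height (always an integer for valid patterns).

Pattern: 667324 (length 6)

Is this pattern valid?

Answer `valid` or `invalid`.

i=0: (i + s[i]) mod n = (0 + 6) mod 6 = 0
i=1: (i + s[i]) mod n = (1 + 6) mod 6 = 1
i=2: (i + s[i]) mod n = (2 + 7) mod 6 = 3
i=3: (i + s[i]) mod n = (3 + 3) mod 6 = 0
i=4: (i + s[i]) mod n = (4 + 2) mod 6 = 0
i=5: (i + s[i]) mod n = (5 + 4) mod 6 = 3
Residues: [0, 1, 3, 0, 0, 3], distinct: False

Answer: invalid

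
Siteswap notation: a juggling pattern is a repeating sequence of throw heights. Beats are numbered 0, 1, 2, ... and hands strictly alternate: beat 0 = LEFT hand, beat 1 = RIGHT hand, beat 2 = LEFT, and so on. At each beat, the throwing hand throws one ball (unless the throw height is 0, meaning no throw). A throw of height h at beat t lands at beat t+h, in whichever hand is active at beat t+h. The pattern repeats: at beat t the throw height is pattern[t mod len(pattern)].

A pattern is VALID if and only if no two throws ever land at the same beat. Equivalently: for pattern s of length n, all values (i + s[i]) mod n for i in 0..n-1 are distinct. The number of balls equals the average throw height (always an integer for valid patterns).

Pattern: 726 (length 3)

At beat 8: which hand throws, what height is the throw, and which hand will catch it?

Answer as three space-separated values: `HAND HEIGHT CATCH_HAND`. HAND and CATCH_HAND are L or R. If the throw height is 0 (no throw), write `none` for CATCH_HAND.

Beat 8: 8 mod 2 = 0, so hand = L
Throw height = pattern[8 mod 3] = pattern[2] = 6
Lands at beat 8+6=14, 14 mod 2 = 0, so catch hand = L

Answer: L 6 L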